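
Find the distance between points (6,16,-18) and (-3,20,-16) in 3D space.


dx=-9, dy=4, dz=2
d = sqrt(81+16+4) = sqrt(101) = 10.0499

10.0499


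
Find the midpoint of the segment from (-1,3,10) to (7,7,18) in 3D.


Mx = (-1+7)/2 = 3.0000
My = (3+7)/2 = 5.0000
Mz = (10+18)/2 = 14.0000

M = (3.0000, 5.0000, 14.0000)


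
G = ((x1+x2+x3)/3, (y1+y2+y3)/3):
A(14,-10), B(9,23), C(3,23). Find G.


Gx = (14+9+3)/3 = 26/3 = 8.6667
Gy = (-10+23+23)/3 = 36/3 = 12.0000

G = (8.6667, 12.0000)


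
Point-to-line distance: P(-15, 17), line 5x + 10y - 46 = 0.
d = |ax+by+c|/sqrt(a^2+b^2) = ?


|5*(-15) + 10*17 - 46| = |49| = 49
sqrt(25 + 100) = sqrt(125) = 11.1803
d = 49/sqrt(125) = 4.3827

4.3827


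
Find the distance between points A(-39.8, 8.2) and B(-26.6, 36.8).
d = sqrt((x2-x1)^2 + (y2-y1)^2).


dx = -26.6 + 39.8 = 13.2
dy = 36.8 - 8.2 = 28.6
d = sqrt(174.24 + 817.96) = sqrt(992.2) = 31.4992

31.4992


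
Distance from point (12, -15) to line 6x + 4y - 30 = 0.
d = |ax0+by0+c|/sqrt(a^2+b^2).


|6*12 + 4*(-15) - 30| = |-18| = 18
sqrt(36 + 16) = sqrt(52) = 7.2111
d = 18/sqrt(52) = 2.4962

2.4962


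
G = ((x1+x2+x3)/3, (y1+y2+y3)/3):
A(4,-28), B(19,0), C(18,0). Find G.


Gx = (4+19+18)/3 = 41/3 = 13.6667
Gy = (-28+0+0)/3 = -28/3 = -9.3333

G = (13.6667, -9.3333)


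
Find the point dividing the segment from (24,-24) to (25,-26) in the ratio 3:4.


Px = (3*25 + 4*24)/7 = 171/7 = 24.4286
Py = (3*(-26) + 4*(-24))/7 = -174/7 = -24.8571

P = (24.4286, -24.8571)


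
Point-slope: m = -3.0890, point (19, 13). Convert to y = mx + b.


y - 13 = -3.0890(x - 19)
y = -3.0890x + 13 + 3.0890*19
y = -3.0890x + 71.6910

y = -3.0890x + 71.6910


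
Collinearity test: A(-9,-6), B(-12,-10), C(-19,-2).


-9*(-10+ 2) - 12*(-2+ 6) - 19*(-6+ 10)
= 72 - 48 - 76 = -52

No, not collinear (determinant = -52)


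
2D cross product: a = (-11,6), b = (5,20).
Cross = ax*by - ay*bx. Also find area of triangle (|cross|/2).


cross = -11*20 - 6*5 = -220 - 30 = -250
Triangle area = |-250|/2 = 250/2 = 125.0000

cross = -250, triangle area = 125.0000


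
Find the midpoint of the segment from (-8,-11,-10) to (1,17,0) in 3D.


Mx = (-8+1)/2 = -3.5000
My = (-11+17)/2 = 3.0000
Mz = (-10+0)/2 = -5.0000

M = (-3.5000, 3.0000, -5.0000)


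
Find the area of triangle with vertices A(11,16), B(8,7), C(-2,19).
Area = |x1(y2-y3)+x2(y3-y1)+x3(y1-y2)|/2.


11*(7-19) = -132
8*(19-16) = 24
-2*(16-7) = -18
sum = -126
Area = |-126|/2 = 63.0000

63.0000 sq units


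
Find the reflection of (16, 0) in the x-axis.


Reflection rule for x-axis: (x, -y)
(16, 0) -> (16, 0)

(16, 0)


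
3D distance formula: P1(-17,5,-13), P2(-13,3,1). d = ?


dx=4, dy=-2, dz=14
d = sqrt(16+4+196) = sqrt(216) = 14.6969

14.6969


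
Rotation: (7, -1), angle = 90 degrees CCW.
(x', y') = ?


cos(90) = 0, sin(90) = 1
x' = 7*0 + 1*1 = 1
y' = 7*1 - 1*0 = 7

(1, 7)


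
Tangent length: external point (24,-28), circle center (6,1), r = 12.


d = sqrt((24-6)^2 + (-28-1)^2) = sqrt(324+841) = 34.1321
L = sqrt(1165.0000 - 144) = sqrt(1021.0000) = 31.9531

31.9531


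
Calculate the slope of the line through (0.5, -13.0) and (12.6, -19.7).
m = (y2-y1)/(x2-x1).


dy = -19.7 + 13.0 = -6.7
dx = 12.6 - 0.5 = 12.1
m = -6.7/12.1 = -0.5537

m = -0.5537


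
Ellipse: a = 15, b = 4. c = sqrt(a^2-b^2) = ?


c^2 = 15^2 - 4^2 = 225 - 16 = 209
c = sqrt(209) = 14.4568

c = 14.4568


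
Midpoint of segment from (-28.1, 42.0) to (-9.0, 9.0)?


Mx = (-28.1 - 9.0)/2 = -37.1/2 = -18.5500
My = (42.0 + 9.0)/2 = 51.0/2 = 25.5000

(-18.5500, 25.5000)


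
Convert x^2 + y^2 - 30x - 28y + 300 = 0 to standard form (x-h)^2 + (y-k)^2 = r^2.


h = -D/2 = 30/2 = 15
k = -E/2 = 28/2 = 14
r^2 = h^2 + k^2 - F = 225 + 196 - 300 = 121
r = 11

Center (15, 14), radius = 11


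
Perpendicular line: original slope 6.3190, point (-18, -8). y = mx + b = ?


Perpendicular slope = -1/m1 = -1/6.3190 = -0.1583
b2 = y0 - m2*x0 = -8 - 18/6.3190 = -8 - 2.8486 = -10.8486

y = -0.1583x - 10.8486


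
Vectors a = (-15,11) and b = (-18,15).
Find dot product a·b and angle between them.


a·b = -15*(-18) + 11*15 = 270 + 165 = 435
|a| = sqrt(225+121) = 18.6011
|b| = sqrt(324+225) = 23.4307
cos(theta) = 435/(sqrt(346)*sqrt(549)) = 435/sqrt(189954) = 0.998079
theta = arccos(435/sqrt(189954)) = 3.5517 degrees

a·b = 435, theta = 3.5517 deg


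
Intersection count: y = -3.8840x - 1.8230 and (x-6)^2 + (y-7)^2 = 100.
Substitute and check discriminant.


Substitute y = -3.8840x - 1.8230: (x-6)^2 + (-3.8840x- 1.8230-7)^2 = 100
Expand to Ax^2 + Bx + C = 0, where b-k = -8.823
A = 1+m^2 = 16.085456
B = 2(m(b-k) - h) = 2(-3.8840*(-8.823) - 6) = 56.537064
C = h^2 + (b-k)^2 - r^2 = 36 + 77.845329 - 100 = 13.845329
disc = B^2-4AC = 3196.4396 - 890.8337 = 2305.6059
disc > 0

2 intersection points


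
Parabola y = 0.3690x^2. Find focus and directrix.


a = 0.3690
1/(4a) = 0.6775
Focus = (0, 0.6775)
Directrix: y = -0.6775

Focus = (0, 0.6775), Directrix: y = -0.6775


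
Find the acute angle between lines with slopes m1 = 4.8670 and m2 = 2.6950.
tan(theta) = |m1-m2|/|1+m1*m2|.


m1-m2 = 2.172
1+m1*m2 = 14.116565
tan(theta) = |2.172/14.116565| = 0.153862
theta = arctan(|2.172/14.116565|) = 8.7470 degrees (acute angle)

8.7470 degrees


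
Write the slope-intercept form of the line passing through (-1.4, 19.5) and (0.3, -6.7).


m = (-26.2)/(1.7) = -15.4118
b = y1 - m*x1 = 19.5 - (-26.2*(-1.4))/(1.7) = 19.5 - 21.5765 = -2.0765

y = -15.4118x - 2.0765


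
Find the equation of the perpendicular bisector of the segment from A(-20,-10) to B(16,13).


Midpoint = (-2, 1.5)
Slope of AB = dy/dx = 23/36 = 0.6389
Perp slope = -dx/dy = -36/23 = -1.5652
b = My - (perp slope)*Mx = 1.5 + (36*(-2))/23 = 1.5 - 3.1304 = -1.6304

y = -1.5652x - 1.6304


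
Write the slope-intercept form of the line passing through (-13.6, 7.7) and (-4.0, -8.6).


m = (-16.3)/(9.6) = -1.6979
b = y1 - m*x1 = 7.7 - (-16.3*(-13.6))/(9.6) = 7.7 - 23.0917 = -15.3917

y = -1.6979x - 15.3917


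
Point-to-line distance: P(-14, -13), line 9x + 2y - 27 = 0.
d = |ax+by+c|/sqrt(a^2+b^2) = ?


|9*(-14) + 2*(-13) - 27| = |-179| = 179
sqrt(81 + 4) = sqrt(85) = 9.2195
d = 179/sqrt(85) = 19.4153

19.4153


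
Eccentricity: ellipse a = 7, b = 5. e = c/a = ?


c = sqrt(49-25) = sqrt(24) = 4.8990
e = c/a = sqrt(24)/7 = 0.6999

e = 0.6999


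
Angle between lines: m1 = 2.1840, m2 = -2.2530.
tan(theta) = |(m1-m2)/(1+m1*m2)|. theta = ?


m1-m2 = 4.437
1+m1*m2 = -3.920552
tan(theta) = |4.437/(-3.920552)| = 1.131728
theta = arctan(|4.437/(-3.920552)|) = 48.5360 degrees (acute angle)

48.5360 degrees


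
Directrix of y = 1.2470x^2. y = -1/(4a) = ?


a = 1.2470
1/(4a) = 0.2005
directrix: y = -0.2005 = -0.2005

y = -0.2005


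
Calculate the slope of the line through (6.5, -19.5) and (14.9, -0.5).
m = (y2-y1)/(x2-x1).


dy = -0.5 + 19.5 = 19.0
dx = 14.9 - 6.5 = 8.4
m = 19.0/8.4 = 2.2619

m = 2.2619


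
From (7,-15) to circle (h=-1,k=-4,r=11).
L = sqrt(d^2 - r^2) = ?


d = sqrt((7+ 1)^2 + (-15+ 4)^2) = sqrt(64+121) = 13.6015
L = sqrt(185.0000 - 121) = sqrt(64.0000) = 8.0000

8.0000


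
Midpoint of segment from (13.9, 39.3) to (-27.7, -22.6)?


Mx = (13.9 - 27.7)/2 = -13.8/2 = -6.9000
My = (39.3 - 22.6)/2 = 16.7/2 = 8.3500

(-6.9000, 8.3500)


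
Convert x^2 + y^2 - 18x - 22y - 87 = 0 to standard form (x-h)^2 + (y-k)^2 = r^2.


h = -D/2 = 18/2 = 9
k = -E/2 = 22/2 = 11
r^2 = h^2 + k^2 - F = 81 + 121 + 87 = 289
r = 17

Center (9, 11), radius = 17


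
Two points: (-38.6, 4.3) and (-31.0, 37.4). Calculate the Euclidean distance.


dx = -31.0 + 38.6 = 7.6
dy = 37.4 - 4.3 = 33.1
d = sqrt(57.76 + 1095.61) = sqrt(1153.37) = 33.9613

33.9613


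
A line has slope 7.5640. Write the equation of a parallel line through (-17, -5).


Parallel lines have equal slopes.
m2 = 7.5640
b2 = -5 - 7.5640*(-17) = 123.5880

y = 7.5640x + 123.5880


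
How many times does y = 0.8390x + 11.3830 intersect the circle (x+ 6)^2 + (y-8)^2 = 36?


Substitute y = 0.8390x + 11.3830: (x+ 6)^2 + (0.8390x+11.3830-8)^2 = 36
Expand to Ax^2 + Bx + C = 0, where b-k = 3.383
A = 1+m^2 = 1.703921
B = 2(m(b-k) - h) = 2(0.8390*3.383 + 6) = 17.676674
C = h^2 + (b-k)^2 - r^2 = 36 + 11.444689 - 36 = 11.444689
disc = B^2-4AC = 312.4648 - 78.0034 = 234.4614
disc > 0

2 intersection points


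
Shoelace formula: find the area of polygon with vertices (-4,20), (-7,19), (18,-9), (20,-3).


sum(xi*y_{i+1}) = -4*19 - 7*(-9) + 18*(-3) + 20*20 = 333
sum(yi*x_{i+1}) = 20*(-7) + 19*18 - 9*20 - 3*(-4) = 34
Area = |333 - 34|/2 = 299/2 = 149.5000

149.5000 sq units


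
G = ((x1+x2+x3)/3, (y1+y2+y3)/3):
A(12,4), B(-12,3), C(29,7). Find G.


Gx = (12- 12+29)/3 = 29/3 = 9.6667
Gy = (4+3+7)/3 = 14/3 = 4.6667

G = (9.6667, 4.6667)


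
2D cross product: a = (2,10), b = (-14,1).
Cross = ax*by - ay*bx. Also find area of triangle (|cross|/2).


cross = 2*1 - 10*(-14) = 2 + 140 = 142
Triangle area = |142|/2 = 142/2 = 71.0000

cross = 142, triangle area = 71.0000


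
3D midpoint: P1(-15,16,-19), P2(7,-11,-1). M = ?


Mx = (-15+7)/2 = -4.0000
My = (16- 11)/2 = 2.5000
Mz = (-19- 1)/2 = -10.0000

M = (-4.0000, 2.5000, -10.0000)


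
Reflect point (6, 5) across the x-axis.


Reflection rule for x-axis: (x, -y)
(6, 5) -> (6, -5)

(6, -5)


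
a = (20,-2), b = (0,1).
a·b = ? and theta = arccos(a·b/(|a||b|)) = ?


a·b = 20*0 - 2*1 = 0 - 2 = -2
|a| = sqrt(400+4) = 20.0998
|b| = sqrt(0+1) = 1.0000
cos(theta) = -2/(sqrt(404)*sqrt(1)) = -2/sqrt(404) = -0.099504
theta = arccos(-2/sqrt(404)) = 95.7106 degrees

a·b = -2, theta = 95.7106 deg


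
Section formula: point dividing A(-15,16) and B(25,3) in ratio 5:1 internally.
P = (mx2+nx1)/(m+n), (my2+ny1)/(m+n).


Px = (5*25 + 1*(-15))/6 = 110/6 = 18.3333
Py = (5*3 + 1*16)/6 = 31/6 = 5.1667

P = (18.3333, 5.1667)


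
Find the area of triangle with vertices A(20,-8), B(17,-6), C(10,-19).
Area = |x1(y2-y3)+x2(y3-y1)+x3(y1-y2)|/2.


20*(-6+ 19) = 260
17*(-19+ 8) = -187
10*(-8+ 6) = -20
sum = 53
Area = |53|/2 = 26.5000

26.5000 sq units


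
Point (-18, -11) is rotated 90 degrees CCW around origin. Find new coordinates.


cos(90) = 0, sin(90) = 1
x' = -18*0 + 11*1 = 11
y' = -18*1 - 11*0 = -18

(11, -18)


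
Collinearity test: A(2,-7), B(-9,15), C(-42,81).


2*(15-81) - 9*(81+ 7) - 42*(-7-15)
= -132 - 792 + 924 = 0

Yes, collinear (determinant = 0)


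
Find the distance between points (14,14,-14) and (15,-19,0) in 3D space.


dx=1, dy=-33, dz=14
d = sqrt(1+1089+196) = sqrt(1286) = 35.8608

35.8608


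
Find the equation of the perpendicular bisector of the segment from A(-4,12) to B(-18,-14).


Midpoint = (-11, -1)
Slope of AB = dy/dx = -26/(-14) = 1.8571
Perp slope = -dx/dy = -14/26 = -0.5385
b = My - (perp slope)*Mx = -1 + (-14*(-11))/(-26) = -1 - 5.9231 = -6.9231

y = -0.5385x - 6.9231


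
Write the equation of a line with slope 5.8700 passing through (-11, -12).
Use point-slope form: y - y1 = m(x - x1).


y + 12 = 5.8700(x + 11)
y = 5.8700x - 12 - 5.8700*(-11)
y = 5.8700x + 52.5700

y = 5.8700x + 52.5700


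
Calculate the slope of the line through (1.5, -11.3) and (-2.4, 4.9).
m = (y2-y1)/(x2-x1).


dy = 4.9 + 11.3 = 16.2
dx = -2.4 - 1.5 = -3.9
m = 16.2/(-3.9) = -4.1538

m = -4.1538


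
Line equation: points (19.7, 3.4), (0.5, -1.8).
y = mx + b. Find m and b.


m = (-5.2)/(-19.2) = 0.2708
b = y1 - m*x1 = 3.4 - (-5.2*19.7)/(-19.2) = 3.4 - 5.3354 = -1.9354

y = 0.2708x - 1.9354


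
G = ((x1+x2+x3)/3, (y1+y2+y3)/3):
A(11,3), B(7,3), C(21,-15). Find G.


Gx = (11+7+21)/3 = 39/3 = 13.0000
Gy = (3+3- 15)/3 = -9/3 = -3.0000

G = (13.0000, -3.0000)


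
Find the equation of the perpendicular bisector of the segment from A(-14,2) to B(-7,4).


Midpoint = (-10.5, 3)
Slope of AB = dy/dx = 2/7 = 0.2857
Perp slope = -dx/dy = -7/2 = -3.5000
b = My - (perp slope)*Mx = 3 + (7*(-10.5))/2 = 3 - 36.7500 = -33.7500

y = -3.5000x - 33.7500


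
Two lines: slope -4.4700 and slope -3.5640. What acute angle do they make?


m1-m2 = -0.906
1+m1*m2 = 16.93108
tan(theta) = |-0.906/16.93108| = 0.053511
theta = arctan(|-0.906/16.93108|) = 3.0630 degrees (acute angle)

3.0630 degrees


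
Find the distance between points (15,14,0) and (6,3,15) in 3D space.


dx=-9, dy=-11, dz=15
d = sqrt(81+121+225) = sqrt(427) = 20.6640

20.6640


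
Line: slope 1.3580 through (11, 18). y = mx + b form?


y - 18 = 1.3580(x - 11)
y = 1.3580x + 18 - 1.3580*11
y = 1.3580x + 3.0620

y = 1.3580x + 3.0620


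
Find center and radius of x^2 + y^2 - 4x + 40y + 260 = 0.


h = -D/2 = 4/2 = 2
k = -E/2 = -40/2 = -20
r^2 = h^2 + k^2 - F = 4 + 400 - 260 = 144
r = 12

Center (2, -20), radius = 12


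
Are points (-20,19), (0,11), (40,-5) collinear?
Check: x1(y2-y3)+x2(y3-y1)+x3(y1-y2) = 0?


-20*(11+ 5) + 0*(-5-19) + 40*(19-11)
= -320 + 0 + 320 = 0

Yes, collinear (determinant = 0)


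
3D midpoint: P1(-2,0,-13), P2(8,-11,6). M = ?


Mx = (-2+8)/2 = 3.0000
My = (0- 11)/2 = -5.5000
Mz = (-13+6)/2 = -3.5000

M = (3.0000, -5.5000, -3.5000)


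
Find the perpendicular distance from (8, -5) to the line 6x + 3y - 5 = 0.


|6*8 + 3*(-5) - 5| = |28| = 28
sqrt(36 + 9) = sqrt(45) = 6.7082
d = 28/sqrt(45) = 4.1740

4.1740


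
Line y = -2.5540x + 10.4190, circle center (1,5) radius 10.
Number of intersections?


Substitute y = -2.5540x + 10.4190: (x-1)^2 + (-2.5540x+10.4190-5)^2 = 100
Expand to Ax^2 + Bx + C = 0, where b-k = 5.419
A = 1+m^2 = 7.522916
B = 2(m(b-k) - h) = 2(-2.5540*5.419 - 1) = -29.680252
C = h^2 + (b-k)^2 - r^2 = 1 + 29.365561 - 100 = -69.634439
disc = B^2-4AC = 880.9174 + 2095.4161 = 2976.3335
disc > 0

2 intersection points


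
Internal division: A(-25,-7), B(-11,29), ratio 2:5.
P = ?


Px = (2*(-11) + 5*(-25))/7 = -147/7 = -21.0000
Py = (2*29 + 5*(-7))/7 = 23/7 = 3.2857

P = (-21.0000, 3.2857)


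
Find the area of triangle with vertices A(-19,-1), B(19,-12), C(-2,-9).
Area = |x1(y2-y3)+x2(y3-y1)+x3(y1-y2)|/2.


-19*(-12+ 9) = 57
19*(-9+ 1) = -152
-2*(-1+ 12) = -22
sum = -117
Area = |-117|/2 = 58.5000

58.5000 sq units


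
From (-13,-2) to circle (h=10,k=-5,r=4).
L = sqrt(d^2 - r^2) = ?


d = sqrt((-13-10)^2 + (-2+ 5)^2) = sqrt(529+9) = 23.1948
L = sqrt(538.0000 - 16) = sqrt(522.0000) = 22.8473

22.8473


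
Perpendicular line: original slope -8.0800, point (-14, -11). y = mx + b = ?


Perpendicular slope = -1/m1 = -1/(-8.0800) = 0.1238
b2 = y0 - m2*x0 = -11 - 14/(-8.0800) = -11 + 1.7327 = -9.2673

y = 0.1238x - 9.2673


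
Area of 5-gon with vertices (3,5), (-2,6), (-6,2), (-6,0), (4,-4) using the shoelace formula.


sum(xi*y_{i+1}) = 3*6 - 2*2 - 6*0 - 6*(-4) + 4*5 = 58
sum(yi*x_{i+1}) = 5*(-2) + 6*(-6) + 2*(-6) + 0*4 - 4*3 = -70
Area = |58 + 70|/2 = 128/2 = 64.0000

64.0000 sq units


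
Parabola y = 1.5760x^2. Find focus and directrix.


a = 1.5760
1/(4a) = 0.1586
Focus = (0, 0.1586)
Directrix: y = -0.1586

Focus = (0, 0.1586), Directrix: y = -0.1586


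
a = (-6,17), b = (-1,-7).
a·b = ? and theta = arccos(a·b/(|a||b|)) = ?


a·b = -6*(-1) + 17*(-7) = 6 - 119 = -113
|a| = sqrt(36+289) = 18.0278
|b| = sqrt(1+49) = 7.0711
cos(theta) = -113/(sqrt(325)*sqrt(50)) = -113/sqrt(16250) = -0.886445
theta = arccos(-113/sqrt(16250)) = 152.4299 degrees

a·b = -113, theta = 152.4299 deg


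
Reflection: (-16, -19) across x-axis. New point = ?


Reflection rule for x-axis: (x, -y)
(-16, -19) -> (-16, 19)

(-16, 19)


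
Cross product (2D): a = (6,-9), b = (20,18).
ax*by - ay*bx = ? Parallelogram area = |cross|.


cross = 6*18 + 9*20 = 108 + 180 = 288
Parallelogram area = |288| = 288

cross = 288, parallelogram area = 288


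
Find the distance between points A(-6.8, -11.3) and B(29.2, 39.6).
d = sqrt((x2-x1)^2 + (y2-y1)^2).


dx = 29.2 + 6.8 = 36.0
dy = 39.6 + 11.3 = 50.9
d = sqrt(1296.0 + 2590.81) = sqrt(3886.81) = 62.3443

62.3443


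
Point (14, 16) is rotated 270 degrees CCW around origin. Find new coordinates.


cos(270) = 0, sin(270) = -1
x' = 14*0 - 16*(-1) = 16
y' = 14*(-1) + 16*0 = -14

(16, -14)


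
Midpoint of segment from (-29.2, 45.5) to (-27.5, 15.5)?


Mx = (-29.2 - 27.5)/2 = -56.7/2 = -28.3500
My = (45.5 + 15.5)/2 = 61.0/2 = 30.5000

(-28.3500, 30.5000)


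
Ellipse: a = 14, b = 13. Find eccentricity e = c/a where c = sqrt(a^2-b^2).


c = sqrt(196-169) = sqrt(27) = 5.1962
e = c/a = sqrt(27)/14 = 0.3712

e = 0.3712


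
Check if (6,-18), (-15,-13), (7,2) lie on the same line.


6*(-13-2) - 15*(2+ 18) + 7*(-18+ 13)
= -90 - 300 - 35 = -425

No, not collinear (determinant = -425)


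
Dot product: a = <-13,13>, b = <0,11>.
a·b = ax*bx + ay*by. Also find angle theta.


a·b = -13*0 + 13*11 = 0 + 143 = 143
|a| = sqrt(169+169) = 18.3848
|b| = sqrt(0+121) = 11.0000
cos(theta) = 143/(sqrt(338)*sqrt(121)) = 143/sqrt(40898) = 0.707107
theta = arccos(143/sqrt(40898)) = 45.0000 degrees

a·b = 143, theta = 45.0000 deg


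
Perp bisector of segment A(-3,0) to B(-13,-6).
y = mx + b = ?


Midpoint = (-8, -3)
Slope of AB = dy/dx = -6/(-10) = 0.6000
Perp slope = -dx/dy = -10/6 = -1.6667
b = My - (perp slope)*Mx = -3 + (-10*(-8))/(-6) = -3 - 13.3333 = -16.3333

y = -1.6667x - 16.3333


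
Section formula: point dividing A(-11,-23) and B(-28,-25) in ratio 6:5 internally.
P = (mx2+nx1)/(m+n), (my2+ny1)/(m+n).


Px = (6*(-28) + 5*(-11))/11 = -223/11 = -20.2727
Py = (6*(-25) + 5*(-23))/11 = -265/11 = -24.0909

P = (-20.2727, -24.0909)


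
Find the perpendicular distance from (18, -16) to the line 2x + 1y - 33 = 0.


|2*18 + 1*(-16) - 33| = |-13| = 13
sqrt(4 + 1) = sqrt(5) = 2.2361
d = 13/sqrt(5) = 5.8138

5.8138


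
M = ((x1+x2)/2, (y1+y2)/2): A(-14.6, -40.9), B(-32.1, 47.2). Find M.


Mx = (-14.6 - 32.1)/2 = -46.7/2 = -23.3500
My = (-40.9 + 47.2)/2 = 6.3/2 = 3.1500

(-23.3500, 3.1500)


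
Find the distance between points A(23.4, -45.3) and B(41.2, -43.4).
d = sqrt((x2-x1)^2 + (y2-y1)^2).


dx = 41.2 - 23.4 = 17.8
dy = -43.4 + 45.3 = 1.9
d = sqrt(316.84 + 3.61) = sqrt(320.45) = 17.9011

17.9011


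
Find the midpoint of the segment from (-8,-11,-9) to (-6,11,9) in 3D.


Mx = (-8- 6)/2 = -7.0000
My = (-11+11)/2 = 0
Mz = (-9+9)/2 = 0

M = (-7.0000, 0, 0)


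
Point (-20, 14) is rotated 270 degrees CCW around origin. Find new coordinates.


cos(270) = 0, sin(270) = -1
x' = -20*0 - 14*(-1) = 14
y' = -20*(-1) + 14*0 = 20

(14, 20)


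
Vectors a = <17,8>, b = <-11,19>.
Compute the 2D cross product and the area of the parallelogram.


cross = 17*19 - 8*(-11) = 323 + 88 = 411
Parallelogram area = |411| = 411

cross = 411, parallelogram area = 411


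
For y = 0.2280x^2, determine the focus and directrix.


a = 0.2280
1/(4a) = 1.0965
Focus = (0, 1.0965)
Directrix: y = -1.0965

Focus = (0, 1.0965), Directrix: y = -1.0965


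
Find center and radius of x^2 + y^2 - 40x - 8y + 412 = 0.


h = -D/2 = 40/2 = 20
k = -E/2 = 8/2 = 4
r^2 = h^2 + k^2 - F = 400 + 16 - 412 = 4
r = 2

Center (20, 4), radius = 2


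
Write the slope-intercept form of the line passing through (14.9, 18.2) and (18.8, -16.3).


m = (-34.5)/(3.9) = -8.8462
b = y1 - m*x1 = 18.2 - (-34.5*14.9)/(3.9) = 18.2 + 131.8077 = 150.0077

y = -8.8462x + 150.0077


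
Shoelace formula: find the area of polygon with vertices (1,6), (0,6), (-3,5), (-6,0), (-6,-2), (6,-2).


sum(xi*y_{i+1}) = 1*6 + 0*5 - 3*0 - 6*(-2) - 6*(-2) + 6*6 = 66
sum(yi*x_{i+1}) = 6*0 + 6*(-3) + 5*(-6) + 0*(-6) - 2*6 - 2*1 = -62
Area = |66 + 62|/2 = 128/2 = 64.0000

64.0000 sq units


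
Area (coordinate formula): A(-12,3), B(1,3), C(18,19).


-12*(3-19) = 192
1*(19-3) = 16
18*(3-3) = 0
sum = 208
Area = |208|/2 = 104.0000

104.0000 sq units


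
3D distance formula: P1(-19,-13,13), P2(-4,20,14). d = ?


dx=15, dy=33, dz=1
d = sqrt(225+1089+1) = sqrt(1315) = 36.2629

36.2629


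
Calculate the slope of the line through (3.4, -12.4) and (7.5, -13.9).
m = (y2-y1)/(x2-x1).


dy = -13.9 + 12.4 = -1.5
dx = 7.5 - 3.4 = 4.1
m = -1.5/4.1 = -0.3659

m = -0.3659


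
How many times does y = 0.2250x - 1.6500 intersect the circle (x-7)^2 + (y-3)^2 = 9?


Substitute y = 0.2250x - 1.6500: (x-7)^2 + (0.2250x- 1.6500-3)^2 = 9
Expand to Ax^2 + Bx + C = 0, where b-k = -4.65
A = 1+m^2 = 1.050625
B = 2(m(b-k) - h) = 2(0.2250*(-4.65) - 7) = -16.0925
C = h^2 + (b-k)^2 - r^2 = 49 + 21.6225 - 9 = 61.6225
disc = B^2-4AC = 258.9686 - 258.9686 = 0
disc = 0

1 intersection point (tangent)


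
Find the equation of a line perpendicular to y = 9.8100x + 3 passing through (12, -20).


Perpendicular slope = -1/m1 = -1/9.8100 = -0.1019
b2 = y0 - m2*x0 = -20 + 12/9.8100 = -20 + 1.2232 = -18.7768

y = -0.1019x - 18.7768


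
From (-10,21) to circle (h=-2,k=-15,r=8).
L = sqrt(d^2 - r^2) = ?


d = sqrt((-10+ 2)^2 + (21+ 15)^2) = sqrt(64+1296) = 36.8782
L = sqrt(1360.0000 - 64) = sqrt(1296.0000) = 36.0000

36.0000


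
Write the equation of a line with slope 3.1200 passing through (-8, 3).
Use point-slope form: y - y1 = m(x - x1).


y - 3 = 3.1200(x + 8)
y = 3.1200x + 3 - 3.1200*(-8)
y = 3.1200x + 27.9600

y = 3.1200x + 27.9600


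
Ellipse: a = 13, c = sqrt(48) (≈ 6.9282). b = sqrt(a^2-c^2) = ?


b^2 = 13^2 - (sqrt(48))^2 = 169 - 48 = 121
b = sqrt(121) = 11

b = 11


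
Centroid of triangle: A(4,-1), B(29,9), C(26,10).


Gx = (4+29+26)/3 = 59/3 = 19.6667
Gy = (-1+9+10)/3 = 18/3 = 6.0000

G = (19.6667, 6.0000)


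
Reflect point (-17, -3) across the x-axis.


Reflection rule for x-axis: (x, -y)
(-17, -3) -> (-17, 3)

(-17, 3)


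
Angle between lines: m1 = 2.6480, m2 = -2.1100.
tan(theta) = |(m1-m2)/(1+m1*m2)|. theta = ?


m1-m2 = 4.758
1+m1*m2 = -4.58728
tan(theta) = |4.758/(-4.58728)| = 1.037216
theta = arctan(|4.758/(-4.58728)|) = 46.0466 degrees (acute angle)

46.0466 degrees


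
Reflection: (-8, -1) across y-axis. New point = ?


Reflection rule for y-axis: (-x, y)
(-8, -1) -> (8, -1)

(8, -1)


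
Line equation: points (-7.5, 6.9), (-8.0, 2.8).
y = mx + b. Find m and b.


m = (-4.1)/(-0.5) = 8.2000
b = y1 - m*x1 = 6.9 - (-4.1*(-7.5))/(-0.5) = 6.9 + 61.5000 = 68.4000

y = 8.2000x + 68.4000


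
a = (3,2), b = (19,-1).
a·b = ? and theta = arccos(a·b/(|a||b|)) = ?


a·b = 3*19 + 2*(-1) = 57 - 2 = 55
|a| = sqrt(9+4) = 3.6056
|b| = sqrt(361+1) = 19.0263
cos(theta) = 55/(sqrt(13)*sqrt(362)) = 55/sqrt(4706) = 0.801746
theta = arccos(55/sqrt(4706)) = 36.7029 degrees

a·b = 55, theta = 36.7029 deg


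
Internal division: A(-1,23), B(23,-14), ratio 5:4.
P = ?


Px = (5*23 + 4*(-1))/9 = 111/9 = 12.3333
Py = (5*(-14) + 4*23)/9 = 22/9 = 2.4444

P = (12.3333, 2.4444)


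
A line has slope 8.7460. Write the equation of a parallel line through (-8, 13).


Parallel lines have equal slopes.
m2 = 8.7460
b2 = 13 - 8.7460*(-8) = 82.9680

y = 8.7460x + 82.9680


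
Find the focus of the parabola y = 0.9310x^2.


a = 0.9310
4a = 3.7240
focus = (0, 1/3.7240) = (0, 0.2685)

Focus = (0, 0.2685)


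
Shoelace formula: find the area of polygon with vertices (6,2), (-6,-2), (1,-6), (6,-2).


sum(xi*y_{i+1}) = 6*(-2) - 6*(-6) + 1*(-2) + 6*2 = 34
sum(yi*x_{i+1}) = 2*(-6) - 2*1 - 6*6 - 2*6 = -62
Area = |34 + 62|/2 = 96/2 = 48.0000

48.0000 sq units


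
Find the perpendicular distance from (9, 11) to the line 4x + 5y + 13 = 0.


|4*9 + 5*11 + 13| = |104| = 104
sqrt(16 + 25) = sqrt(41) = 6.4031
d = 104/sqrt(41) = 16.2421

16.2421


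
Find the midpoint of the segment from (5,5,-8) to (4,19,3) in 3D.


Mx = (5+4)/2 = 4.5000
My = (5+19)/2 = 12.0000
Mz = (-8+3)/2 = -2.5000

M = (4.5000, 12.0000, -2.5000)


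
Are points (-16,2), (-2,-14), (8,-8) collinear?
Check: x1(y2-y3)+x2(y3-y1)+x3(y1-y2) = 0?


-16*(-14+ 8) - 2*(-8-2) + 8*(2+ 14)
= 96 + 20 + 128 = 244

No, not collinear (determinant = 244)


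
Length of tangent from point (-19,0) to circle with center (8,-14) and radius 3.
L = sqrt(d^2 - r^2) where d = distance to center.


d = sqrt((-19-8)^2 + (0+ 14)^2) = sqrt(729+196) = 30.4138
L = sqrt(925.0000 - 9) = sqrt(916.0000) = 30.2655

30.2655


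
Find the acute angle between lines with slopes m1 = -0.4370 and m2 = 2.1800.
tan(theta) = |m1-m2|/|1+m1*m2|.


m1-m2 = -2.617
1+m1*m2 = 0.04734
tan(theta) = |-2.617/0.04734| = 55.280946
theta = arctan(|-2.617/0.04734|) = 88.9637 degrees (acute angle)

88.9637 degrees


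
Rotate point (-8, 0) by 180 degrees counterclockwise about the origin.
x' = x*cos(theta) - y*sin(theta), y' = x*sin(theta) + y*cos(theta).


cos(180) = -1, sin(180) = 0
x' = -8*(-1) - 0*0 = 8
y' = -8*0 + 0*(-1) = 0

(8, 0)


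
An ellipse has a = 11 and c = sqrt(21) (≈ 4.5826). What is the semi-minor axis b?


b^2 = 11^2 - (sqrt(21))^2 = 121 - 21 = 100
b = sqrt(100) = 10

b = 10


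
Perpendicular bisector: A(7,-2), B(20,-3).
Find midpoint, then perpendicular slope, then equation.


Midpoint = (13.5, -2.5)
Slope of AB = dy/dx = -1/13 = -0.0769
Perp slope = -dx/dy = 13/1 = 13.0000
b = My - (perp slope)*Mx = -2.5 + (13*13.5)/(-1) = -2.5 - 175.5000 = -178.0000

y = 13.0000x - 178.0000


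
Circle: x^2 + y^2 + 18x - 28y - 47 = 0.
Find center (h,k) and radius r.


h = -D/2 = -18/2 = -9
k = -E/2 = 28/2 = 14
r^2 = h^2 + k^2 - F = 81 + 196 + 47 = 324
r = 18

Center (-9, 14), radius = 18


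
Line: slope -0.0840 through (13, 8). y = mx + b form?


y - 8 = -0.0840(x - 13)
y = -0.0840x + 8 + 0.0840*13
y = -0.0840x + 9.0920

y = -0.0840x + 9.0920


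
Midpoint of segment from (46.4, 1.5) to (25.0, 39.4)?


Mx = (46.4 + 25.0)/2 = 71.4/2 = 35.7000
My = (1.5 + 39.4)/2 = 40.9/2 = 20.4500

(35.7000, 20.4500)


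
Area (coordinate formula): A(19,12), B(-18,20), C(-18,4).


19*(20-4) = 304
-18*(4-12) = 144
-18*(12-20) = 144
sum = 592
Area = |592|/2 = 296.0000

296.0000 sq units


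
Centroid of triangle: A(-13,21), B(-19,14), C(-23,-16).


Gx = (-13- 19- 23)/3 = -55/3 = -18.3333
Gy = (21+14- 16)/3 = 19/3 = 6.3333

G = (-18.3333, 6.3333)


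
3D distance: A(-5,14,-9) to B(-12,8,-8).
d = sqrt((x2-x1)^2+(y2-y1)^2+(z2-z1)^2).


dx=-7, dy=-6, dz=1
d = sqrt(49+36+1) = sqrt(86) = 9.2736

9.2736


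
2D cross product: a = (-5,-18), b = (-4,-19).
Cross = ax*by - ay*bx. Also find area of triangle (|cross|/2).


cross = -5*(-19) + 18*(-4) = 95 - 72 = 23
Triangle area = |23|/2 = 23/2 = 11.5000

cross = 23, triangle area = 11.5000


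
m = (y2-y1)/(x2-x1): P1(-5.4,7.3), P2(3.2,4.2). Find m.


dy = 4.2 - 7.3 = -3.1
dx = 3.2 + 5.4 = 8.6
m = -3.1/8.6 = -0.3605

m = -0.3605


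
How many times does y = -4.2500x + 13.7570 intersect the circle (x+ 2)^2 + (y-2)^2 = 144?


Substitute y = -4.2500x + 13.7570: (x+ 2)^2 + (-4.2500x+13.7570-2)^2 = 144
Expand to Ax^2 + Bx + C = 0, where b-k = 11.757
A = 1+m^2 = 19.0625
B = 2(m(b-k) - h) = 2(-4.2500*11.757 + 2) = -95.9345
C = h^2 + (b-k)^2 - r^2 = 4 + 138.227049 - 144 = -1.772951
disc = B^2-4AC = 9203.4283 + 135.1875 = 9338.6158
disc > 0

2 intersection points


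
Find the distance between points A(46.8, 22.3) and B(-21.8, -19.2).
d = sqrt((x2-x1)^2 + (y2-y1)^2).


dx = -21.8 - 46.8 = -68.6
dy = -19.2 - 22.3 = -41.5
d = sqrt(4705.96 + 1722.25) = sqrt(6428.21) = 80.1761

80.1761


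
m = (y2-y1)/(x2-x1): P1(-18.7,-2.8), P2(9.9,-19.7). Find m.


dy = -19.7 + 2.8 = -16.9
dx = 9.9 + 18.7 = 28.6
m = -16.9/28.6 = -0.5909

m = -0.5909


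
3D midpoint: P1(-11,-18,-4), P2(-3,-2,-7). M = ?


Mx = (-11- 3)/2 = -7.0000
My = (-18- 2)/2 = -10.0000
Mz = (-4- 7)/2 = -5.5000

M = (-7.0000, -10.0000, -5.5000)


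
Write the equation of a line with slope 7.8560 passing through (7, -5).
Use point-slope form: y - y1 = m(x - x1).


y + 5 = 7.8560(x - 7)
y = 7.8560x - 5 - 7.8560*7
y = 7.8560x - 59.9920

y = 7.8560x - 59.9920


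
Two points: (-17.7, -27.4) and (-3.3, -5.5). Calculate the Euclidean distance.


dx = -3.3 + 17.7 = 14.4
dy = -5.5 + 27.4 = 21.9
d = sqrt(207.36 + 479.61) = sqrt(686.97) = 26.2101

26.2101


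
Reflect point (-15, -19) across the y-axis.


Reflection rule for y-axis: (-x, y)
(-15, -19) -> (15, -19)

(15, -19)


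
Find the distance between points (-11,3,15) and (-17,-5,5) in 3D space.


dx=-6, dy=-8, dz=-10
d = sqrt(36+64+100) = sqrt(200) = 14.1421

14.1421


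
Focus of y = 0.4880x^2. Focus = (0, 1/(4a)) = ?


a = 0.4880
4a = 1.9520
focus = (0, 1/1.9520) = (0, 0.5123)

Focus = (0, 0.5123)


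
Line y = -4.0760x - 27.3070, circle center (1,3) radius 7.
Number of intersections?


Substitute y = -4.0760x - 27.3070: (x-1)^2 + (-4.0760x- 27.3070-3)^2 = 49
Expand to Ax^2 + Bx + C = 0, where b-k = -30.307
A = 1+m^2 = 17.613776
B = 2(m(b-k) - h) = 2(-4.0760*(-30.307) - 1) = 245.062664
C = h^2 + (b-k)^2 - r^2 = 1 + 918.514249 - 49 = 870.514249
disc = B^2-4AC = 60055.7093 - 61332.1719 = -1276.4626
disc < 0

0 intersection points


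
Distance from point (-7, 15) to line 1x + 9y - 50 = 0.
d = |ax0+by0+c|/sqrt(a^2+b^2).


|1*(-7) + 9*15 - 50| = |78| = 78
sqrt(1 + 81) = sqrt(82) = 9.0554
d = 78/sqrt(82) = 8.6137

8.6137


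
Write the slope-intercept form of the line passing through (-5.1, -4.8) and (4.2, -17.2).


m = (-12.4)/(9.3) = -1.3333
b = y1 - m*x1 = -4.8 - (-12.4*(-5.1))/(9.3) = -4.8 - 6.8000 = -11.6000

y = -1.3333x - 11.6000


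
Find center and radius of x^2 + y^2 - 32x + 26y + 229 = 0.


h = -D/2 = 32/2 = 16
k = -E/2 = -26/2 = -13
r^2 = h^2 + k^2 - F = 256 + 169 - 229 = 196
r = 14

Center (16, -13), radius = 14


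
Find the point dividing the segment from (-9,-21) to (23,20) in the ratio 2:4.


Px = (2*23 + 4*(-9))/6 = 10/6 = 1.6667
Py = (2*20 + 4*(-21))/6 = -44/6 = -7.3333

P = (1.6667, -7.3333)


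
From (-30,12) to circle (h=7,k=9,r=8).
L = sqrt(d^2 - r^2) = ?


d = sqrt((-30-7)^2 + (12-9)^2) = sqrt(1369+9) = 37.1214
L = sqrt(1378.0000 - 64) = sqrt(1314.0000) = 36.2491

36.2491


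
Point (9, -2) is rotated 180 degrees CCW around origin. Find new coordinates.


cos(180) = -1, sin(180) = 0
x' = 9*(-1) + 2*0 = -9
y' = 9*0 - 2*(-1) = 2

(-9, 2)


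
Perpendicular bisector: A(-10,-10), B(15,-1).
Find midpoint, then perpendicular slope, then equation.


Midpoint = (2.5, -5.5)
Slope of AB = dy/dx = 9/25 = 0.3600
Perp slope = -dx/dy = -25/9 = -2.7778
b = My - (perp slope)*Mx = -5.5 + (25*2.5)/9 = -5.5 + 6.9444 = 1.4444

y = -2.7778x + 1.4444


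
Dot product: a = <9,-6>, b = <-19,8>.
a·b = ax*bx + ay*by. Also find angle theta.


a·b = 9*(-19) - 6*8 = -171 - 48 = -219
|a| = sqrt(81+36) = 10.8167
|b| = sqrt(361+64) = 20.6155
cos(theta) = -219/(sqrt(117)*sqrt(425)) = -219/sqrt(49725) = -0.982102
theta = arccos(-219/sqrt(49725)) = 169.1436 degrees

a·b = -219, theta = 169.1436 deg


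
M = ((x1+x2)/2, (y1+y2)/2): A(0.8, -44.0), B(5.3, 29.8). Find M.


Mx = (0.8 + 5.3)/2 = 6.1/2 = 3.0500
My = (-44.0 + 29.8)/2 = -14.2/2 = -7.1000

(3.0500, -7.1000)


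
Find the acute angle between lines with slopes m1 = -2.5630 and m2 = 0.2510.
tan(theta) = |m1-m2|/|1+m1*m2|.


m1-m2 = -2.814
1+m1*m2 = 0.356687
tan(theta) = |-2.814/0.356687| = 7.889270
theta = arctan(|-2.814/0.356687|) = 82.7760 degrees (acute angle)

82.7760 degrees


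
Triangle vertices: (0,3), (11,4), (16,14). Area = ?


0*(4-14) = 0
11*(14-3) = 121
16*(3-4) = -16
sum = 105
Area = |105|/2 = 52.5000

52.5000 sq units


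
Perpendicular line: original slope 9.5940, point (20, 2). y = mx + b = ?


Perpendicular slope = -1/m1 = -1/9.5940 = -0.1042
b2 = y0 - m2*x0 = 2 + 20/9.5940 = 2 + 2.0846 = 4.0846

y = -0.1042x + 4.0846


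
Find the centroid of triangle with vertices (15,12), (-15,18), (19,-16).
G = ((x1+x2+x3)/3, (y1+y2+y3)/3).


Gx = (15- 15+19)/3 = 19/3 = 6.3333
Gy = (12+18- 16)/3 = 14/3 = 4.6667

G = (6.3333, 4.6667)


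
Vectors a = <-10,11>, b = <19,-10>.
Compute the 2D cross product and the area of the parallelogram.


cross = -10*(-10) - 11*19 = 100 - 209 = -109
Parallelogram area = |-109| = 109

cross = -109, parallelogram area = 109


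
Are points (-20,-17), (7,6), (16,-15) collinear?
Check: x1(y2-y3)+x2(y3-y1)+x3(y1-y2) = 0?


-20*(6+ 15) + 7*(-15+ 17) + 16*(-17-6)
= -420 + 14 - 368 = -774

No, not collinear (determinant = -774)


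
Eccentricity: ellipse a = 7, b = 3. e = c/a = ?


c = sqrt(49-9) = sqrt(40) = 6.3246
e = c/a = sqrt(40)/7 = 0.9035

e = 0.9035


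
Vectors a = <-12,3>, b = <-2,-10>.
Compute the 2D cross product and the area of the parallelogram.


cross = -12*(-10) - 3*(-2) = 120 + 6 = 126
Parallelogram area = |126| = 126

cross = 126, parallelogram area = 126


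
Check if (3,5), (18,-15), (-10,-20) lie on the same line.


3*(-15+ 20) + 18*(-20-5) - 10*(5+ 15)
= 15 - 450 - 200 = -635

No, not collinear (determinant = -635)


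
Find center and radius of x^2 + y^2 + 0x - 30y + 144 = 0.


h = -D/2 = 0/2 = 0
k = -E/2 = 30/2 = 15
r^2 = h^2 + k^2 - F = 0 + 225 - 144 = 81
r = 9

Center (0, 15), radius = 9


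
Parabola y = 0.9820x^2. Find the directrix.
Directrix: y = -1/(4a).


a = 0.9820
1/(4a) = 0.2546
directrix: y = -0.2546 = -0.2546

y = -0.2546


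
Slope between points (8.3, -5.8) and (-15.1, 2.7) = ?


dy = 2.7 + 5.8 = 8.5
dx = -15.1 - 8.3 = -23.4
m = 8.5/(-23.4) = -0.3632

m = -0.3632


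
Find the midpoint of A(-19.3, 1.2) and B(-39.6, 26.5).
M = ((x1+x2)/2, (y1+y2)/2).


Mx = (-19.3 - 39.6)/2 = -58.9/2 = -29.4500
My = (1.2 + 26.5)/2 = 27.7/2 = 13.8500

(-29.4500, 13.8500)


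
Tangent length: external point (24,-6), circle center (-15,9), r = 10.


d = sqrt((24+ 15)^2 + (-6-9)^2) = sqrt(1521+225) = 41.7852
L = sqrt(1746.0000 - 100) = sqrt(1646.0000) = 40.5709

40.5709


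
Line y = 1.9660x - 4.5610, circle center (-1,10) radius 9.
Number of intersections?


Substitute y = 1.9660x - 4.5610: (x+ 1)^2 + (1.9660x- 4.5610-10)^2 = 81
Expand to Ax^2 + Bx + C = 0, where b-k = -14.561
A = 1+m^2 = 4.865156
B = 2(m(b-k) - h) = 2(1.9660*(-14.561) + 1) = -55.253852
C = h^2 + (b-k)^2 - r^2 = 1 + 212.022721 - 81 = 132.022721
disc = B^2-4AC = 3052.9882 - 2569.2445 = 483.7437
disc > 0

2 intersection points


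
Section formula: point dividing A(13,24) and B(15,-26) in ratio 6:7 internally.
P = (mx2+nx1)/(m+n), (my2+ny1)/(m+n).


Px = (6*15 + 7*13)/13 = 181/13 = 13.9231
Py = (6*(-26) + 7*24)/13 = 12/13 = 0.9231

P = (13.9231, 0.9231)


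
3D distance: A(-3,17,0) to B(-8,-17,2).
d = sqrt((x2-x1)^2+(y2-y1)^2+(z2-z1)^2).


dx=-5, dy=-34, dz=2
d = sqrt(25+1156+4) = sqrt(1185) = 34.4238

34.4238


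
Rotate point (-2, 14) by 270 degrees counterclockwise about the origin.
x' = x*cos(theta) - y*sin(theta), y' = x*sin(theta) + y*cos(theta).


cos(270) = 0, sin(270) = -1
x' = -2*0 - 14*(-1) = 14
y' = -2*(-1) + 14*0 = 2

(14, 2)


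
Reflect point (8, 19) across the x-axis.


Reflection rule for x-axis: (x, -y)
(8, 19) -> (8, -19)

(8, -19)


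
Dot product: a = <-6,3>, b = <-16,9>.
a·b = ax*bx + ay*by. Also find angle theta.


a·b = -6*(-16) + 3*9 = 96 + 27 = 123
|a| = sqrt(36+9) = 6.7082
|b| = sqrt(256+81) = 18.3576
cos(theta) = 123/(sqrt(45)*sqrt(337)) = 123/sqrt(15165) = 0.998812
theta = arccos(123/sqrt(15165)) = 2.7927 degrees

a·b = 123, theta = 2.7927 deg


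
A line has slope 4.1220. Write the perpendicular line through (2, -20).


Perpendicular slope = -1/m1 = -1/4.1220 = -0.2426
b2 = y0 - m2*x0 = -20 + 2/4.1220 = -20 + 0.4852 = -19.5148

y = -0.2426x - 19.5148


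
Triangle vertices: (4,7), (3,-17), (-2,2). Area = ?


4*(-17-2) = -76
3*(2-7) = -15
-2*(7+ 17) = -48
sum = -139
Area = |-139|/2 = 69.5000

69.5000 sq units


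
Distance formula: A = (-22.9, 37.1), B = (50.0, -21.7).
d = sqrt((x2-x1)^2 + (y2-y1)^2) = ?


dx = 50.0 + 22.9 = 72.9
dy = -21.7 - 37.1 = -58.8
d = sqrt(5314.41 + 3457.44) = sqrt(8771.85) = 93.6582

93.6582


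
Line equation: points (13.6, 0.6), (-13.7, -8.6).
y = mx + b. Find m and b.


m = (-9.2)/(-27.3) = 0.3370
b = y1 - m*x1 = 0.6 - (-9.2*13.6)/(-27.3) = 0.6 - 4.5832 = -3.9832

y = 0.3370x - 3.9832


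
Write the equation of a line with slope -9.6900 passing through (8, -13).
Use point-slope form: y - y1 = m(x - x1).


y + 13 = -9.6900(x - 8)
y = -9.6900x - 13 + 9.6900*8
y = -9.6900x + 64.5200

y = -9.6900x + 64.5200


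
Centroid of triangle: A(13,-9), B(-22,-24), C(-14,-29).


Gx = (13- 22- 14)/3 = -23/3 = -7.6667
Gy = (-9- 24- 29)/3 = -62/3 = -20.6667

G = (-7.6667, -20.6667)


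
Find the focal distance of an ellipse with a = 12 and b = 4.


c^2 = 12^2 - 4^2 = 144 - 16 = 128
c = sqrt(128) = 11.3137

c = 11.3137


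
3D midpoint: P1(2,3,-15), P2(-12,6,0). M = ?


Mx = (2- 12)/2 = -5.0000
My = (3+6)/2 = 4.5000
Mz = (-15+0)/2 = -7.5000

M = (-5.0000, 4.5000, -7.5000)


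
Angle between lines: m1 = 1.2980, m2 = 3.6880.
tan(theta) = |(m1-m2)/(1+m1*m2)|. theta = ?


m1-m2 = -2.39
1+m1*m2 = 5.787024
tan(theta) = |-2.39/5.787024| = 0.412993
theta = arctan(|-2.39/5.787024|) = 22.4403 degrees (acute angle)

22.4403 degrees


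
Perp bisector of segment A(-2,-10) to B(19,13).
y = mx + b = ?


Midpoint = (8.5, 1.5)
Slope of AB = dy/dx = 23/21 = 1.0952
Perp slope = -dx/dy = -21/23 = -0.9130
b = My - (perp slope)*Mx = 1.5 + (21*8.5)/23 = 1.5 + 7.7609 = 9.2609

y = -0.9130x + 9.2609


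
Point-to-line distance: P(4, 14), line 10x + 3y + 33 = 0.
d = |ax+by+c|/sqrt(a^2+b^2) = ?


|10*4 + 3*14 + 33| = |115| = 115
sqrt(100 + 9) = sqrt(109) = 10.4403
d = 115/sqrt(109) = 11.0150

11.0150


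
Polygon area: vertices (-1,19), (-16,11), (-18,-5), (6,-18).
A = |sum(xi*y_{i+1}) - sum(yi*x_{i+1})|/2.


sum(xi*y_{i+1}) = -1*11 - 16*(-5) - 18*(-18) + 6*19 = 507
sum(yi*x_{i+1}) = 19*(-16) + 11*(-18) - 5*6 - 18*(-1) = -514
Area = |507 + 514|/2 = 1021/2 = 510.5000

510.5000 sq units


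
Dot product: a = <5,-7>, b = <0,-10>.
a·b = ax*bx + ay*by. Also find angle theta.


a·b = 5*0 - 7*(-10) = 0 + 70 = 70
|a| = sqrt(25+49) = 8.6023
|b| = sqrt(0+100) = 10.0000
cos(theta) = 70/(sqrt(74)*sqrt(100)) = 70/sqrt(7400) = 0.813733
theta = arccos(70/sqrt(7400)) = 35.5377 degrees

a·b = 70, theta = 35.5377 deg


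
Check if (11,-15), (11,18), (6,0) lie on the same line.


11*(18-0) + 11*(0+ 15) + 6*(-15-18)
= 198 + 165 - 198 = 165

No, not collinear (determinant = 165)


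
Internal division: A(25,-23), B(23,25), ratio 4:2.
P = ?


Px = (4*23 + 2*25)/6 = 142/6 = 23.6667
Py = (4*25 + 2*(-23))/6 = 54/6 = 9.0000

P = (23.6667, 9.0000)


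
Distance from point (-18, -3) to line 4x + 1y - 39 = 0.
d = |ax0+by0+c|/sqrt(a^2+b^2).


|4*(-18) + 1*(-3) - 39| = |-114| = 114
sqrt(16 + 1) = sqrt(17) = 4.1231
d = 114/sqrt(17) = 27.6491

27.6491


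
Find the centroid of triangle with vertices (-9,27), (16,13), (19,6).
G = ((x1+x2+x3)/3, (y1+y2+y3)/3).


Gx = (-9+16+19)/3 = 26/3 = 8.6667
Gy = (27+13+6)/3 = 46/3 = 15.3333

G = (8.6667, 15.3333)


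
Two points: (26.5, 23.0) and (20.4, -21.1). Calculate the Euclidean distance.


dx = 20.4 - 26.5 = -6.1
dy = -21.1 - 23.0 = -44.1
d = sqrt(37.21 + 1944.81) = sqrt(1982.02) = 44.5199

44.5199


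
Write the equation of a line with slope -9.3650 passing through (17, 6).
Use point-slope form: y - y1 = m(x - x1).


y - 6 = -9.3650(x - 17)
y = -9.3650x + 6 + 9.3650*17
y = -9.3650x + 165.2050

y = -9.3650x + 165.2050


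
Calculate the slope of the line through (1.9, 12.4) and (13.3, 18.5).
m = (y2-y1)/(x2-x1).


dy = 18.5 - 12.4 = 6.1
dx = 13.3 - 1.9 = 11.4
m = 6.1/11.4 = 0.5351

m = 0.5351


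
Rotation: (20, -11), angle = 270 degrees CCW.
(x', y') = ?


cos(270) = 0, sin(270) = -1
x' = 20*0 + 11*(-1) = -11
y' = 20*(-1) - 11*0 = -20

(-11, -20)


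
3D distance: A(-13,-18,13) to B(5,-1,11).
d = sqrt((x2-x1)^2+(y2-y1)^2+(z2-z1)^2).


dx=18, dy=17, dz=-2
d = sqrt(324+289+4) = sqrt(617) = 24.8395

24.8395
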